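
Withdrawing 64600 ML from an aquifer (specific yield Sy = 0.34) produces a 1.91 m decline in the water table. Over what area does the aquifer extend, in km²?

ΔV = 64600 ML = 6.46 × 10^7 m³
A = ΔV / (Sy × Δh) = 6.46 × 10^7 / (0.34 × 1.91) = 9.948 × 10^7 m²
A = 9.948 × 10^7 m² = 99.48 km²

A ≈ 99.5 km²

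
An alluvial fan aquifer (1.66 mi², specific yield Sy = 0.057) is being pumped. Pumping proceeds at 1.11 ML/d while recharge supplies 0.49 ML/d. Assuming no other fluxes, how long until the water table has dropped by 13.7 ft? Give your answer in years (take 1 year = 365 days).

t ≈ 4.52 years

A = 1.66 mi² = 4.299 × 10^6 m²
Δh = 13.7 ft = 4.176 m
ΔV = Sy × A × Δh = 0.057 × 4.299 × 10^6 × 4.176 = 1.023 × 10^6 m³
Net withdrawal = 1.11 − 0.49 = 0.62 ML/d = 620 m³/d
t = ΔV / Q = 1.023 × 10^6 m³ / 620 m³/d = 1651 d
t = 1651 d ≈ 4.522 years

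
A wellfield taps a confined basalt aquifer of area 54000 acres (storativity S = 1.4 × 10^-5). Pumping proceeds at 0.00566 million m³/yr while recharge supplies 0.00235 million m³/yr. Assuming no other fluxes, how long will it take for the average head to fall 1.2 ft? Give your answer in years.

A = 54000 acres = 2.185 × 10^8 m²
Δh = 1.2 ft = 0.3658 m
ΔV = S × A × Δh = 1.4 × 10^-5 × 2.185 × 10^8 × 0.3658 = 1119 m³
Net withdrawal = 0.00566 − 0.00235 = 0.00331 million m³/yr = 9.068 m³/d
t = ΔV / Q = 1119 m³ / 9.068 m³/d = 123.4 d
t = 123.4 d ≈ 0.3381 years

t ≈ 0.338 years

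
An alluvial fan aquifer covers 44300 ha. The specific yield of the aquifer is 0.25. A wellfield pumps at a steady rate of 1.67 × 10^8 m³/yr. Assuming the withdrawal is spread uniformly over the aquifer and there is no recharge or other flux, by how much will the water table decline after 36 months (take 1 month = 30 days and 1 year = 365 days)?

A = 44300 ha = 4.43 × 10^8 m²
Q = 1.67 × 10^8 m³/yr = 4.575 × 10^5 m³/d
t = 36 months = 1080 d
ΔV = Q × t = 4.575 × 10^5 m³/d × 1080 d = 4.941 × 10^8 m³
Δh = ΔV / (Sy × A) = 4.941 × 10^8 / (0.25 × 4.43 × 10^8) = 4.462 m

Δh ≈ 4.46 m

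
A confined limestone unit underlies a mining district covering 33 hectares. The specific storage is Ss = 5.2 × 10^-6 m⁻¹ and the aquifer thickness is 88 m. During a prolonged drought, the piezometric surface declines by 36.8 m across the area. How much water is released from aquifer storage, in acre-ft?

ΔV ≈ 4.51 acre-ft

S = Ss × b = 5.2 × 10^-6 m⁻¹ × 88 m = 4.576 × 10^-4
A = 33 hectares = 3.3 × 10^5 m²
ΔV = S × A × Δh = 4.576 × 10^-4 × 3.3 × 10^5 m² × 36.8 m = 5557 m³
ΔV = 5557 m³ = 4.505 acre-ft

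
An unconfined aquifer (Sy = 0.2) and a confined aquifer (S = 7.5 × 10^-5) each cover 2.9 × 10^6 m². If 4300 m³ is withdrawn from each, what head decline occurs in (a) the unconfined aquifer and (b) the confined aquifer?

Unconfined: Δh_u = ΔV/(Sy·A) = 4300/(0.2 × 2.9 × 10^6) = 0.007414 m
Confined: Δh_c = ΔV/(S·A) = 4300/(7.5 × 10^-5 × 2.9 × 10^6) = 19.77 m

Δh_u ≈ 0.00741 m; Δh_c ≈ 19.8 m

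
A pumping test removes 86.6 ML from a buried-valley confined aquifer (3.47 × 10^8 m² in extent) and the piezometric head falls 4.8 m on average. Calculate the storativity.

ΔV = 86.6 ML = 86600 m³
S = ΔV / (A × Δh) = 86600 m³ / (3.47 × 10^8 m² × 4.8 m) = 5.199 × 10^-5

S ≈ 5.2 × 10^-5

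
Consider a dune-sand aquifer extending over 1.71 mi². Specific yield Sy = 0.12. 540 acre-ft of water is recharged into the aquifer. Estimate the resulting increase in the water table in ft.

A = 1.71 mi² = 4.429 × 10^6 m²
ΔV = 540 acre-ft = 6.661 × 10^5 m³
Δh = ΔV / (Sy × A) = 6.661 × 10^5 m³ / (0.12 × 4.429 × 10^6 m²) = 1.253 m
Δh = 1.253 m = 4.112 ft

Δh ≈ 4.11 ft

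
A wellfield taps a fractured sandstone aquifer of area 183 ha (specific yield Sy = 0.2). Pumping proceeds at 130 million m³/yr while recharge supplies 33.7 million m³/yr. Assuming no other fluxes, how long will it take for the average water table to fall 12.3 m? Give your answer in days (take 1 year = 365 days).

t ≈ 17.1 days

A = 183 ha = 1.83 × 10^6 m²
ΔV = Sy × A × Δh = 0.2 × 1.83 × 10^6 × 12.3 = 4.502 × 10^6 m³
Net withdrawal = 130 − 33.7 = 96.3 million m³/yr = 2.638 × 10^5 m³/d
t = ΔV / Q = 4.502 × 10^6 m³ / 2.638 × 10^5 m³/d = 17.06 d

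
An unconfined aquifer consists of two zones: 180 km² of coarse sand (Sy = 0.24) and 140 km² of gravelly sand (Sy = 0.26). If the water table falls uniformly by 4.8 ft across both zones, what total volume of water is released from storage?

A₁ = 180 km² = 1.8 × 10^8 m²; A₂ = 140 km² = 1.4 × 10^8 m²
Δh = 4.8 ft = 1.463 m
ΔV₁ = 0.24 × 1.8 × 10^8 × 1.463 = 6.32 × 10^7 m³
ΔV₂ = 0.26 × 1.4 × 10^8 × 1.463 = 5.325 × 10^7 m³
ΔV = ΔV₁ + ΔV₂ = 1.165 × 10^8 m³

ΔV ≈ 1.16 × 10^8 m³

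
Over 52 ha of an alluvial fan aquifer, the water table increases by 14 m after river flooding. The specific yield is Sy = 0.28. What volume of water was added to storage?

A = 52 ha = 5.2 × 10^5 m²
ΔV = Sy × A × Δh = 0.28 × 5.2 × 10^5 m² × 14 m = 2.038 × 10^6 m³

ΔV ≈ 2.04 × 10^6 m³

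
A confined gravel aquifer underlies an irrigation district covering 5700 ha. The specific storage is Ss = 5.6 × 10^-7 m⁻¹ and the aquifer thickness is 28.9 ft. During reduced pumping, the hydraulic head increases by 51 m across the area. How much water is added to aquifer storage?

b = 28.9 ft = 8.809 m
S = Ss × b = 5.6 × 10^-7 m⁻¹ × 8.809 m = 4.933 × 10^-6
A = 5700 ha = 5.7 × 10^7 m²
ΔV = S × A × Δh = 4.933 × 10^-6 × 5.7 × 10^7 m² × 51 m = 14340 m³

ΔV ≈ 14300 m³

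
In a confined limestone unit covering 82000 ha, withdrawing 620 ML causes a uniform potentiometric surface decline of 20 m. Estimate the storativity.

A = 82000 ha = 8.2 × 10^8 m²
ΔV = 620 ML = 6.2 × 10^5 m³
S = ΔV / (A × Δh) = 6.2 × 10^5 m³ / (8.2 × 10^8 m² × 20 m) = 3.78 × 10^-5

S ≈ 3.8 × 10^-5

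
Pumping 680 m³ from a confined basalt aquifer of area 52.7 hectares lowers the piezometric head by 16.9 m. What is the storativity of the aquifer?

A = 52.7 hectares = 5.27 × 10^5 m²
S = ΔV / (A × Δh) = 680 m³ / (5.27 × 10^5 m² × 16.9 m) = 7.635 × 10^-5

S ≈ 7.6 × 10^-5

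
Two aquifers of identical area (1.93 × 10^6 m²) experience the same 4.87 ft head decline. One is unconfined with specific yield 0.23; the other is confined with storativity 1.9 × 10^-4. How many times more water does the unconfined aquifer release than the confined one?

ΔV_u / ΔV_c ≈ 1210

Δh = 4.87 ft = 1.484 m
Unconfined: ΔV_u = Sy × A × Δh = 0.23 × 1.93 × 10^6 × 1.484 = 6.589 × 10^5 m³
Confined: ΔV_c = S × A × Δh = 1.9 × 10^-4 × 1.93 × 10^6 × 1.484 = 544.3 m³
Ratio = ΔV_u / ΔV_c = Sy / S = 0.23 / 1.9 × 10^-4 = 1211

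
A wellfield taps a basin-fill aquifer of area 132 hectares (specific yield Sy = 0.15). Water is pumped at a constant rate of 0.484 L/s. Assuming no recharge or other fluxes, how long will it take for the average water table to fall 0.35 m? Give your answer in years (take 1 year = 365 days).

t ≈ 4.54 years

A = 132 hectares = 1.32 × 10^6 m²
ΔV = Sy × A × Δh = 0.15 × 1.32 × 10^6 × 0.35 = 69300 m³
Q = 0.484 L/s = 41.82 m³/d
t = ΔV / Q = 69300 m³ / 41.82 m³/d = 1657 d
t = 1657 d ≈ 4.54 years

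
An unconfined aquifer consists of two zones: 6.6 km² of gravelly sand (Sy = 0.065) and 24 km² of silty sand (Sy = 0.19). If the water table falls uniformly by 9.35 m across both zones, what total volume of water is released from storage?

ΔV ≈ 4.66 × 10^7 m³

A₁ = 6.6 km² = 6.6 × 10^6 m²; A₂ = 24 km² = 2.4 × 10^7 m²
ΔV₁ = 0.065 × 6.6 × 10^6 × 9.35 = 4.011 × 10^6 m³
ΔV₂ = 0.19 × 2.4 × 10^7 × 9.35 = 4.264 × 10^7 m³
ΔV = ΔV₁ + ΔV₂ = 4.665 × 10^7 m³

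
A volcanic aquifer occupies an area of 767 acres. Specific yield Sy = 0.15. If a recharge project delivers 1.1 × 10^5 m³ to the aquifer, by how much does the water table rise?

Δh ≈ 0.236 m

A = 767 acres = 3.104 × 10^6 m²
Δh = ΔV / (Sy × A) = 1.1 × 10^5 m³ / (0.15 × 3.104 × 10^6 m²) = 0.2363 m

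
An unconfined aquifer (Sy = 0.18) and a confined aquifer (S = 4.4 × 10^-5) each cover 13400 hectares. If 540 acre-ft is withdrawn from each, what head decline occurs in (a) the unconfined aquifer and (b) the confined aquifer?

Δh_u ≈ 0.0276 m; Δh_c ≈ 113 m

A = 13400 hectares = 1.34 × 10^8 m²
ΔV = 540 acre-ft = 6.661 × 10^5 m³
Unconfined: Δh_u = ΔV/(Sy·A) = 6.661 × 10^5/(0.18 × 1.34 × 10^8) = 0.02762 m
Confined: Δh_c = ΔV/(S·A) = 6.661 × 10^5/(4.4 × 10^-5 × 1.34 × 10^8) = 113 m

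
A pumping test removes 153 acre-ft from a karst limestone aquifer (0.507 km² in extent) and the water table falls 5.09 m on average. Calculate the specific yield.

Sy ≈ 0.073

A = 0.507 km² = 5.07 × 10^5 m²
ΔV = 153 acre-ft = 1.887 × 10^5 m³
Sy = ΔV / (A × Δh) = 1.887 × 10^5 m³ / (5.07 × 10^5 m² × 5.09 m) = 0.07313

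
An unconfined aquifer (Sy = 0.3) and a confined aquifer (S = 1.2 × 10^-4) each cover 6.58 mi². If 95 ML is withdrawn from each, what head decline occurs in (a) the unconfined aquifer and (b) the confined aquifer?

Δh_u ≈ 0.0186 m; Δh_c ≈ 46.5 m

A = 6.58 mi² = 1.704 × 10^7 m²
ΔV = 95 ML = 95000 m³
Unconfined: Δh_u = ΔV/(Sy·A) = 95000/(0.3 × 1.704 × 10^7) = 0.01858 m
Confined: Δh_c = ΔV/(S·A) = 95000/(1.2 × 10^-4 × 1.704 × 10^7) = 46.45 m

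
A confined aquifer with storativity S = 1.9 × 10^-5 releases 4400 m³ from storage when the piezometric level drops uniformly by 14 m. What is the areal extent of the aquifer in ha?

A = ΔV / (S × Δh) = 4400 / (1.9 × 10^-5 × 14) = 1.654 × 10^7 m²
A = 1.654 × 10^7 m² = 1654 ha

A ≈ 1650 ha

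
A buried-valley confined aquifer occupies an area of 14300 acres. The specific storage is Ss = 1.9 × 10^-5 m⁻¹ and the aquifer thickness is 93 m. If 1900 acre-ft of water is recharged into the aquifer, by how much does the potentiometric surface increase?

S = Ss × b = 1.9 × 10^-5 m⁻¹ × 93 m = 1.767 × 10^-3
A = 14300 acres = 5.787 × 10^7 m²
ΔV = 1900 acre-ft = 2.344 × 10^6 m³
Δh = ΔV / (S × A) = 2.344 × 10^6 m³ / (0.001767 × 5.787 × 10^7 m²) = 22.92 m

Δh ≈ 22.9 m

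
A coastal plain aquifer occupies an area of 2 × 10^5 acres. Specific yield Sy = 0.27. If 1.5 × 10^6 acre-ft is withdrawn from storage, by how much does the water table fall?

Δh ≈ 8.47 m

A = 2 × 10^5 acres = 8.094 × 10^8 m²
ΔV = 1.5 × 10^6 acre-ft = 1.85 × 10^9 m³
Δh = ΔV / (Sy × A) = 1.85 × 10^9 m³ / (0.27 × 8.094 × 10^8 m²) = 8.467 m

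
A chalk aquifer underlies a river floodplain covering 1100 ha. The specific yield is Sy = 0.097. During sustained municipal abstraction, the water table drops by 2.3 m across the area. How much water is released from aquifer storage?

A = 1100 ha = 1.1 × 10^7 m²
ΔV = Sy × A × Δh = 0.097 × 1.1 × 10^7 m² × 2.3 m = 2.454 × 10^6 m³

ΔV ≈ 2.45 × 10^6 m³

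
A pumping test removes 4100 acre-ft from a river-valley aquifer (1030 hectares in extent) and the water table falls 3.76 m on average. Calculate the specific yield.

A = 1030 hectares = 1.03 × 10^7 m²
ΔV = 4100 acre-ft = 5.057 × 10^6 m³
Sy = ΔV / (A × Δh) = 5.057 × 10^6 m³ / (1.03 × 10^7 m² × 3.76 m) = 0.1306

Sy ≈ 0.13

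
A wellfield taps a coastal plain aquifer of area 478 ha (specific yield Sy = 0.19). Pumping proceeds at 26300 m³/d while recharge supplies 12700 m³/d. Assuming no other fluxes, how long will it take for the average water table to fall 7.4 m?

t ≈ 494 days

A = 478 ha = 4.78 × 10^6 m²
ΔV = Sy × A × Δh = 0.19 × 4.78 × 10^6 × 7.4 = 6.721 × 10^6 m³
Net withdrawal = 26300 − 12700 = 13600 m³/d
t = ΔV / Q = 6.721 × 10^6 m³ / 13600 m³/d = 494.2 d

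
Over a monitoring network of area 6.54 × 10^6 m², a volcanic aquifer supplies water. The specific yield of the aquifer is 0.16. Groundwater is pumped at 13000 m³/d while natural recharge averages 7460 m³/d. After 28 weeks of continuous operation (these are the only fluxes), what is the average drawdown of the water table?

Net abstraction = 13000 − 7460 = 5540 m³/d
t = 28 weeks = 196 d
ΔV = Q × t = 5540 m³/d × 196 d = 1.086 × 10^6 m³
Δh = ΔV / (Sy × A) = 1.086 × 10^6 / (0.16 × 6.54 × 10^6) = 1.038 m

Δh ≈ 1.04 m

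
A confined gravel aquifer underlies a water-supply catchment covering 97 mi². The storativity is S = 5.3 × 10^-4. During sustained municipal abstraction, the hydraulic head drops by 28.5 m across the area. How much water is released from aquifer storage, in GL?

ΔV ≈ 3.79 GL

A = 97 mi² = 2.512 × 10^8 m²
ΔV = S × A × Δh = 5.3 × 10^-4 × 2.512 × 10^8 m² × 28.5 m = 3.795 × 10^6 m³
ΔV = 3.795 × 10^6 m³ = 3.795 GL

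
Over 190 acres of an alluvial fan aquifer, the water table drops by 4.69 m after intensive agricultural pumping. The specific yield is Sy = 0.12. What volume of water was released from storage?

A = 190 acres = 7.689 × 10^5 m²
ΔV = Sy × A × Δh = 0.12 × 7.689 × 10^5 m² × 4.69 m = 4.327 × 10^5 m³

ΔV ≈ 4.33 × 10^5 m³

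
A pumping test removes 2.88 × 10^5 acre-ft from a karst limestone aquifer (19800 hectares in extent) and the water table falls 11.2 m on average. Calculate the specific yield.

A = 19800 hectares = 1.98 × 10^8 m²
ΔV = 2.88 × 10^5 acre-ft = 3.552 × 10^8 m³
Sy = ΔV / (A × Δh) = 3.552 × 10^8 m³ / (1.98 × 10^8 m² × 11.2 m) = 0.1602

Sy ≈ 0.16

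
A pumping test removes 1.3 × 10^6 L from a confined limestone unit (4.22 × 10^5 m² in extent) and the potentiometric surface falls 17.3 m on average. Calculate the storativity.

ΔV = 1.3 × 10^6 L = 1300 m³
S = ΔV / (A × Δh) = 1300 m³ / (4.22 × 10^5 m² × 17.3 m) = 1.781 × 10^-4

S ≈ 1.8 × 10^-4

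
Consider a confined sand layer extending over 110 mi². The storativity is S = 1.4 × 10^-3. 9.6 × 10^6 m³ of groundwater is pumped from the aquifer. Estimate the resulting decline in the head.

A = 110 mi² = 2.849 × 10^8 m²
Δh = ΔV / (S × A) = 9.6 × 10^6 m³ / (0.0014 × 2.849 × 10^8 m²) = 24.07 m

Δh ≈ 24.1 m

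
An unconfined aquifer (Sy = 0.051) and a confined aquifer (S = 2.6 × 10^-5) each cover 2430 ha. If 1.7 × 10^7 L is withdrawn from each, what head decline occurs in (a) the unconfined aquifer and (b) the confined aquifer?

Δh_u ≈ 0.0137 m; Δh_c ≈ 26.9 m

A = 2430 ha = 2.43 × 10^7 m²
ΔV = 1.7 × 10^7 L = 17000 m³
Unconfined: Δh_u = ΔV/(Sy·A) = 17000/(0.051 × 2.43 × 10^7) = 0.01372 m
Confined: Δh_c = ΔV/(S·A) = 17000/(2.6 × 10^-5 × 2.43 × 10^7) = 26.91 m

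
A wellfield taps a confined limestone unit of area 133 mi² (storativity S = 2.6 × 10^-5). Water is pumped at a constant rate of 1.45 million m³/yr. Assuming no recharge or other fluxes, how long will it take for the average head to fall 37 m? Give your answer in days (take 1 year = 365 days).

t ≈ 83.4 days

A = 133 mi² = 3.445 × 10^8 m²
ΔV = S × A × Δh = 2.6 × 10^-5 × 3.445 × 10^8 × 37 = 3.314 × 10^5 m³
Q = 1.45 million m³/yr = 3973 m³/d
t = ΔV / Q = 3.314 × 10^5 m³ / 3973 m³/d = 83.42 d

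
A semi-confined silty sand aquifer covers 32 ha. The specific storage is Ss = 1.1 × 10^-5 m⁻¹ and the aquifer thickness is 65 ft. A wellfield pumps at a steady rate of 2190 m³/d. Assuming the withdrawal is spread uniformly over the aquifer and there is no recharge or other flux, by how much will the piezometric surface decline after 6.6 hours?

Δh ≈ 8.64 m

b = 65 ft = 19.81 m
S = Ss × b = 1.1 × 10^-5 m⁻¹ × 19.81 m = 2.179 × 10^-4
A = 32 ha = 3.2 × 10^5 m²
t = 6.6 hours = 0.275 d
ΔV = Q × t = 2190 m³/d × 0.275 d = 602.2 m³
Δh = ΔV / (S × A) = 602.2 / (2.179 × 10^-4 × 3.2 × 10^5) = 8.636 m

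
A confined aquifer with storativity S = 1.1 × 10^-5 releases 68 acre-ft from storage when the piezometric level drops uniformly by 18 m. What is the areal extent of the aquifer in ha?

A ≈ 42400 ha

ΔV = 68 acre-ft = 83880 m³
A = ΔV / (S × Δh) = 83880 / (1.1 × 10^-5 × 18) = 4.236 × 10^8 m²
A = 4.236 × 10^8 m² = 42360 ha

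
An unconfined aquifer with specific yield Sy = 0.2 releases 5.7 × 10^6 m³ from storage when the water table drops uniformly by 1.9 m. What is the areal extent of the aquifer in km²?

A ≈ 15 km²

A = ΔV / (Sy × Δh) = 5.7 × 10^6 / (0.2 × 1.9) = 1.5 × 10^7 m²
A = 1.5 × 10^7 m² = 15 km²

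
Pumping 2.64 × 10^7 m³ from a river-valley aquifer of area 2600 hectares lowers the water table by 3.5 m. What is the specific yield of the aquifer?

A = 2600 hectares = 2.6 × 10^7 m²
Sy = ΔV / (A × Δh) = 2.64 × 10^7 m³ / (2.6 × 10^7 m² × 3.5 m) = 0.2901

Sy ≈ 0.29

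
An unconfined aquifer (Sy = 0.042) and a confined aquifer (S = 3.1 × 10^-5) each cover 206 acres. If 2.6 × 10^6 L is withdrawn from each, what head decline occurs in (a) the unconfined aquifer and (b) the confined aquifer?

Δh_u ≈ 0.0743 m; Δh_c ≈ 101 m

A = 206 acres = 8.337 × 10^5 m²
ΔV = 2.6 × 10^6 L = 2600 m³
Unconfined: Δh_u = ΔV/(Sy·A) = 2600/(0.042 × 8.337 × 10^5) = 0.07426 m
Confined: Δh_c = ΔV/(S·A) = 2600/(3.1 × 10^-5 × 8.337 × 10^5) = 100.6 m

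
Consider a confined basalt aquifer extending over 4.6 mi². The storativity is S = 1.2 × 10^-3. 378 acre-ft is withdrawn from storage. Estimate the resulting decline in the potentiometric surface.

Δh ≈ 32.6 m

A = 4.6 mi² = 1.191 × 10^7 m²
ΔV = 378 acre-ft = 4.663 × 10^5 m³
Δh = ΔV / (S × A) = 4.663 × 10^5 m³ / (0.0012 × 1.191 × 10^7 m²) = 32.61 m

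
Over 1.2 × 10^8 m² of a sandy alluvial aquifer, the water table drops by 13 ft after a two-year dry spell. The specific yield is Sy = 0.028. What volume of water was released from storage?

ΔV ≈ 1.33 × 10^7 m³

Δh = 13 ft = 3.962 m
ΔV = Sy × A × Δh = 0.028 × 1.2 × 10^8 m² × 3.962 m = 1.331 × 10^7 m³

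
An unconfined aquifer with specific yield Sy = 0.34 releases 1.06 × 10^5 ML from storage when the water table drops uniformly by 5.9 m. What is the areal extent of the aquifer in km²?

A ≈ 52.8 km²

ΔV = 1.06 × 10^5 ML = 1.06 × 10^8 m³
A = ΔV / (Sy × Δh) = 1.06 × 10^8 / (0.34 × 5.9) = 5.284 × 10^7 m²
A = 5.284 × 10^7 m² = 52.84 km²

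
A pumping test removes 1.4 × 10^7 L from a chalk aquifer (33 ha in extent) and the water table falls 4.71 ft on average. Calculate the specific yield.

A = 33 ha = 3.3 × 10^5 m²
Δh = 4.71 ft = 1.436 m
ΔV = 1.4 × 10^7 L = 14000 m³
Sy = ΔV / (A × Δh) = 14000 m³ / (3.3 × 10^5 m² × 1.436 m) = 0.02955

Sy ≈ 0.03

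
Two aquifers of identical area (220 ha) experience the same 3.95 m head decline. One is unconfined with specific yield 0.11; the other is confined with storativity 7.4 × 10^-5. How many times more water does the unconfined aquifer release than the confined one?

ΔV_u / ΔV_c ≈ 1490

A = 220 ha = 2.2 × 10^6 m²
Unconfined: ΔV_u = Sy × A × Δh = 0.11 × 2.2 × 10^6 × 3.95 = 9.559 × 10^5 m³
Confined: ΔV_c = S × A × Δh = 7.4 × 10^-5 × 2.2 × 10^6 × 3.95 = 643.1 m³
Ratio = ΔV_u / ΔV_c = Sy / S = 0.11 / 7.4 × 10^-5 = 1486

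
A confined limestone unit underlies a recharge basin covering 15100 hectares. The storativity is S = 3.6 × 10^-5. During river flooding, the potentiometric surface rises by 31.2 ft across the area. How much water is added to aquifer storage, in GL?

ΔV ≈ 0.0517 GL

A = 15100 hectares = 1.51 × 10^8 m²
Δh = 31.2 ft = 9.51 m
ΔV = S × A × Δh = 3.6 × 10^-5 × 1.51 × 10^8 m² × 9.51 m = 51700 m³
ΔV = 51700 m³ = 0.0517 GL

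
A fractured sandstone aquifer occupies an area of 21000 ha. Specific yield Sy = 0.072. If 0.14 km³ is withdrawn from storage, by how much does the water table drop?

Δh ≈ 9.26 m

A = 21000 ha = 2.1 × 10^8 m²
ΔV = 0.14 km³ = 1.4 × 10^8 m³
Δh = ΔV / (Sy × A) = 1.4 × 10^8 m³ / (0.072 × 2.1 × 10^8 m²) = 9.259 m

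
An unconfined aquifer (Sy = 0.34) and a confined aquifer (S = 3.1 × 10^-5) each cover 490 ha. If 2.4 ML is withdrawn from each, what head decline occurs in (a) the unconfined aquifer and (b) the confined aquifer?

A = 490 ha = 4.9 × 10^6 m²
ΔV = 2.4 ML = 2400 m³
Unconfined: Δh_u = ΔV/(Sy·A) = 2400/(0.34 × 4.9 × 10^6) = 0.001441 m
Confined: Δh_c = ΔV/(S·A) = 2400/(3.1 × 10^-5 × 4.9 × 10^6) = 15.8 m

Δh_u ≈ 0.00144 m; Δh_c ≈ 15.8 m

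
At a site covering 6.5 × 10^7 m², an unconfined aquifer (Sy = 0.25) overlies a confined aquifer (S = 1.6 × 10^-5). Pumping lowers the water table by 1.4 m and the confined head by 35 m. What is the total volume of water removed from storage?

Unconfined: ΔV_u = Sy × A × Δh_u = 0.25 × 6.5 × 10^7 × 1.4 = 2.275 × 10^7 m³
Confined: ΔV_c = S × A × Δh_c = 1.6 × 10^-5 × 6.5 × 10^7 × 35 = 36400 m³
Total ΔV = 2.275 × 10^7 + 36400 = 2.279 × 10^7 m³

ΔV ≈ 2.28 × 10^7 m³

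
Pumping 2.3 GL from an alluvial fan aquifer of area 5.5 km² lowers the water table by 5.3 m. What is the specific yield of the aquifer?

A = 5.5 km² = 5.5 × 10^6 m²
ΔV = 2.3 GL = 2.3 × 10^6 m³
Sy = ΔV / (A × Δh) = 2.3 × 10^6 m³ / (5.5 × 10^6 m² × 5.3 m) = 0.0789

Sy ≈ 0.079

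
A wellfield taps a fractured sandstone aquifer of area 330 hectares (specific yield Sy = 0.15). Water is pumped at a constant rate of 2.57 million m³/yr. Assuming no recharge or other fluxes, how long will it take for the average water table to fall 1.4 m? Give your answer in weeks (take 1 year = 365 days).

A = 330 hectares = 3.3 × 10^6 m²
ΔV = Sy × A × Δh = 0.15 × 3.3 × 10^6 × 1.4 = 6.93 × 10^5 m³
Q = 2.57 million m³/yr = 7041 m³/d
t = ΔV / Q = 6.93 × 10^5 m³ / 7041 m³/d = 98.42 d
t = 98.42 d ≈ 14.06 weeks

t ≈ 14.1 weeks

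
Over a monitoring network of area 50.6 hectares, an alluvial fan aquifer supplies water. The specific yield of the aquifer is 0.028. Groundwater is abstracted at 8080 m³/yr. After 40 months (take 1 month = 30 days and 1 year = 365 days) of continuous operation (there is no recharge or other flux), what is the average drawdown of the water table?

Δh ≈ 1.87 m

A = 50.6 hectares = 5.06 × 10^5 m²
Q = 8080 m³/yr = 22.14 m³/d
t = 40 months = 1200 d
ΔV = Q × t = 22.14 m³/d × 1200 d = 26560 m³
Δh = ΔV / (Sy × A) = 26560 / (0.028 × 5.06 × 10^5) = 1.875 m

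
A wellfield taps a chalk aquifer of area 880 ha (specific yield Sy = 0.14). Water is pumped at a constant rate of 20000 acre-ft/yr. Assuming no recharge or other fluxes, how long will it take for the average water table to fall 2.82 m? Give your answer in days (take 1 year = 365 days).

A = 880 ha = 8.8 × 10^6 m²
ΔV = Sy × A × Δh = 0.14 × 8.8 × 10^6 × 2.82 = 3.474 × 10^6 m³
Q = 20000 acre-ft/yr = 67590 m³/d
t = ΔV / Q = 3.474 × 10^6 m³ / 67590 m³/d = 51.4 d

t ≈ 51.4 days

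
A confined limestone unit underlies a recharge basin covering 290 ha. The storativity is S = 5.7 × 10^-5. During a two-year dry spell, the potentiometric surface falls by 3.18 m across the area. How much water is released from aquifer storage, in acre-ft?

A = 290 ha = 2.9 × 10^6 m²
ΔV = S × A × Δh = 5.7 × 10^-5 × 2.9 × 10^6 m² × 3.18 m = 525.7 m³
ΔV = 525.7 m³ = 0.4262 acre-ft

ΔV ≈ 0.426 acre-ft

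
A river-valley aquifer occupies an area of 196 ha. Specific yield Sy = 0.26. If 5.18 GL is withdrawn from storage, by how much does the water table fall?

Δh ≈ 10.2 m

A = 196 ha = 1.96 × 10^6 m²
ΔV = 5.18 GL = 5.18 × 10^6 m³
Δh = ΔV / (Sy × A) = 5.18 × 10^6 m³ / (0.26 × 1.96 × 10^6 m²) = 10.16 m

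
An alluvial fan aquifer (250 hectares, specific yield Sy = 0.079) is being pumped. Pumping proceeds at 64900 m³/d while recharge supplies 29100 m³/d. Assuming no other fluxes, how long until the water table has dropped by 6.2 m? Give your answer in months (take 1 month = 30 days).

t ≈ 1.14 months

A = 250 hectares = 2.5 × 10^6 m²
ΔV = Sy × A × Δh = 0.079 × 2.5 × 10^6 × 6.2 = 1.224 × 10^6 m³
Net withdrawal = 64900 − 29100 = 35800 m³/d
t = ΔV / Q = 1.224 × 10^6 m³ / 35800 m³/d = 34.2 d
t = 34.2 d ≈ 1.14 months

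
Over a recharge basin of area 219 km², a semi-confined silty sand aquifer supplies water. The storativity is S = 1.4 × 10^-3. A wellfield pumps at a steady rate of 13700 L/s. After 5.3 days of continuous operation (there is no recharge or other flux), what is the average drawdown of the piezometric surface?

Δh ≈ 20.5 m

A = 219 km² = 2.19 × 10^8 m²
Q = 13700 L/s = 1.184 × 10^6 m³/d
ΔV = Q × t = 1.184 × 10^6 m³/d × 5.3 d = 6.274 × 10^6 m³
Δh = ΔV / (S × A) = 6.274 × 10^6 / (0.0014 × 2.19 × 10^8) = 20.46 m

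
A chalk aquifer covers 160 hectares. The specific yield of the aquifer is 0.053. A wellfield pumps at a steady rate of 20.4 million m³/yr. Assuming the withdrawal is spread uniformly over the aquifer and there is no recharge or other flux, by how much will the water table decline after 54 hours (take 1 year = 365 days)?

A = 160 hectares = 1.6 × 10^6 m²
Q = 20.4 million m³/yr = 55890 m³/d
t = 54 hours = 2.25 d
ΔV = Q × t = 55890 m³/d × 2.25 d = 1.258 × 10^5 m³
Δh = ΔV / (Sy × A) = 1.258 × 10^5 / (0.053 × 1.6 × 10^6) = 1.483 m

Δh ≈ 1.48 m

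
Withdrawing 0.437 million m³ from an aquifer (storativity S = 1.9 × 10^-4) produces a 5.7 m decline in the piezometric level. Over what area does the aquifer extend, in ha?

A ≈ 40400 ha

ΔV = 0.437 million m³ = 4.37 × 10^5 m³
A = ΔV / (S × Δh) = 4.37 × 10^5 / (1.9 × 10^-4 × 5.7) = 4.035 × 10^8 m²
A = 4.035 × 10^8 m² = 40350 ha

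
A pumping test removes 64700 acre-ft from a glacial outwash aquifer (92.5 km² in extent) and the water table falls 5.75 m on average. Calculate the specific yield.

Sy ≈ 0.15

A = 92.5 km² = 9.25 × 10^7 m²
ΔV = 64700 acre-ft = 7.981 × 10^7 m³
Sy = ΔV / (A × Δh) = 7.981 × 10^7 m³ / (9.25 × 10^7 m² × 5.75 m) = 0.15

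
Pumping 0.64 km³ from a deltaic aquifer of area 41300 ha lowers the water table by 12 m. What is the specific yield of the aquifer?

Sy ≈ 0.13

A = 41300 ha = 4.13 × 10^8 m²
ΔV = 0.64 km³ = 6.4 × 10^8 m³
Sy = ΔV / (A × Δh) = 6.4 × 10^8 m³ / (4.13 × 10^8 m² × 12 m) = 0.1291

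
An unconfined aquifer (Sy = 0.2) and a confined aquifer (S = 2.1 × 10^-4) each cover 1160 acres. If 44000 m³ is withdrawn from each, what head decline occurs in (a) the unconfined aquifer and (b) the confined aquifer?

Δh_u ≈ 0.0469 m; Δh_c ≈ 44.6 m

A = 1160 acres = 4.694 × 10^6 m²
Unconfined: Δh_u = ΔV/(Sy·A) = 44000/(0.2 × 4.694 × 10^6) = 0.04686 m
Confined: Δh_c = ΔV/(S·A) = 44000/(2.1 × 10^-4 × 4.694 × 10^6) = 44.63 m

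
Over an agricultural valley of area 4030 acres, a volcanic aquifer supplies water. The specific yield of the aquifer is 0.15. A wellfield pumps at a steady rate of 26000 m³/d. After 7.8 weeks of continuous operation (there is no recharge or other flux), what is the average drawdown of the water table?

A = 4030 acres = 1.631 × 10^7 m²
t = 7.8 weeks = 54.6 d
ΔV = Q × t = 26000 m³/d × 54.6 d = 1.42 × 10^6 m³
Δh = ΔV / (Sy × A) = 1.42 × 10^6 / (0.15 × 1.631 × 10^7) = 0.5803 m

Δh ≈ 0.58 m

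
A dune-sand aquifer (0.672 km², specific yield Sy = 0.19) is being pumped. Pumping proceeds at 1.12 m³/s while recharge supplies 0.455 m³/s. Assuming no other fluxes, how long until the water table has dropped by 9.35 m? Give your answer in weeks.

t ≈ 2.97 weeks

A = 0.672 km² = 6.72 × 10^5 m²
ΔV = Sy × A × Δh = 0.19 × 6.72 × 10^5 × 9.35 = 1.194 × 10^6 m³
Net withdrawal = 1.12 − 0.455 = 0.665 m³/s = 57460 m³/d
t = ΔV / Q = 1.194 × 10^6 m³ / 57460 m³/d = 20.78 d
t = 20.78 d ≈ 2.968 weeks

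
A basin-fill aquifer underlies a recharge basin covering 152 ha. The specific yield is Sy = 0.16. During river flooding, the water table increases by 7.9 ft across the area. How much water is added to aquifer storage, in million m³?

ΔV ≈ 0.586 million m³

A = 152 ha = 1.52 × 10^6 m²
Δh = 7.9 ft = 2.408 m
ΔV = Sy × A × Δh = 0.16 × 1.52 × 10^6 m² × 2.408 m = 5.856 × 10^5 m³
ΔV = 5.856 × 10^5 m³ = 0.5856 million m³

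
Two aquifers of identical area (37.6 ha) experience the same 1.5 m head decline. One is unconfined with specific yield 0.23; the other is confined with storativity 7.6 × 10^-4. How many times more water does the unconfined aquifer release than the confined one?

A = 37.6 ha = 3.76 × 10^5 m²
Unconfined: ΔV_u = Sy × A × Δh = 0.23 × 3.76 × 10^5 × 1.5 = 1.297 × 10^5 m³
Confined: ΔV_c = S × A × Δh = 7.6 × 10^-4 × 3.76 × 10^5 × 1.5 = 428.6 m³
Ratio = ΔV_u / ΔV_c = Sy / S = 0.23 / 7.6 × 10^-4 = 302.6

ΔV_u / ΔV_c ≈ 303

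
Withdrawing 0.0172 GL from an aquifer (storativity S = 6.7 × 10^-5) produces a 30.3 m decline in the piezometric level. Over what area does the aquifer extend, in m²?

ΔV = 0.0172 GL = 17200 m³
A = ΔV / (S × Δh) = 17200 / (6.7 × 10^-5 × 30.3) = 8.472 × 10^6 m²

A ≈ 8.47 × 10^6 m²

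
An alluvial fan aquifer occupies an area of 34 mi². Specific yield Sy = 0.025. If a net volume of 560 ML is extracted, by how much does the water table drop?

Δh ≈ 0.254 m

A = 34 mi² = 8.806 × 10^7 m²
ΔV = 560 ML = 5.6 × 10^5 m³
Δh = ΔV / (Sy × A) = 5.6 × 10^5 m³ / (0.025 × 8.806 × 10^7 m²) = 0.2544 m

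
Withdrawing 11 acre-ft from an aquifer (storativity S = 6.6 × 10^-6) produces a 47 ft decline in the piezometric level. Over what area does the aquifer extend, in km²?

A ≈ 144 km²

Δh = 47 ft = 14.33 m
ΔV = 11 acre-ft = 13570 m³
A = ΔV / (S × Δh) = 13570 / (6.6 × 10^-6 × 14.33) = 1.435 × 10^8 m²
A = 1.435 × 10^8 m² = 143.5 km²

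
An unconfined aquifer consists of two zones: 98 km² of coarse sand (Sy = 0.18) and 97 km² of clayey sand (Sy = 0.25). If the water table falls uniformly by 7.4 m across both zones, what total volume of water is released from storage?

ΔV ≈ 3.1 × 10^8 m³

A₁ = 98 km² = 9.8 × 10^7 m²; A₂ = 97 km² = 9.7 × 10^7 m²
ΔV₁ = 0.18 × 9.8 × 10^7 × 7.4 = 1.305 × 10^8 m³
ΔV₂ = 0.25 × 9.7 × 10^7 × 7.4 = 1.794 × 10^8 m³
ΔV = ΔV₁ + ΔV₂ = 3.1 × 10^8 m³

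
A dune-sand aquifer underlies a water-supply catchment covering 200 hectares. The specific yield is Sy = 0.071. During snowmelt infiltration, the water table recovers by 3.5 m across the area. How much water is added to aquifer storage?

ΔV ≈ 4.97 × 10^5 m³

A = 200 hectares = 2 × 10^6 m²
ΔV = Sy × A × Δh = 0.071 × 2 × 10^6 m² × 3.5 m = 4.97 × 10^5 m³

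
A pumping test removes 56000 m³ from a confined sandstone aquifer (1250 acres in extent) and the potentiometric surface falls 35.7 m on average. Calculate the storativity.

S ≈ 3.1 × 10^-4

A = 1250 acres = 5.059 × 10^6 m²
S = ΔV / (A × Δh) = 56000 m³ / (5.059 × 10^6 m² × 35.7 m) = 3.101 × 10^-4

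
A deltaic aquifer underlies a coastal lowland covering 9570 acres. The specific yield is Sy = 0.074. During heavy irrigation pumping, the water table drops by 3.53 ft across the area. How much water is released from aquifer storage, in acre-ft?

A = 9570 acres = 3.873 × 10^7 m²
Δh = 3.53 ft = 1.076 m
ΔV = Sy × A × Δh = 0.074 × 3.873 × 10^7 m² × 1.076 m = 3.084 × 10^6 m³
ΔV = 3.084 × 10^6 m³ = 2500 acre-ft

ΔV ≈ 2500 acre-ft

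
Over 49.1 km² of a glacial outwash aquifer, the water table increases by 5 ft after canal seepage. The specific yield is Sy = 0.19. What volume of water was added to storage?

ΔV ≈ 1.42 × 10^7 m³

A = 49.1 km² = 4.91 × 10^7 m²
Δh = 5 ft = 1.524 m
ΔV = Sy × A × Δh = 0.19 × 4.91 × 10^7 m² × 1.524 m = 1.422 × 10^7 m³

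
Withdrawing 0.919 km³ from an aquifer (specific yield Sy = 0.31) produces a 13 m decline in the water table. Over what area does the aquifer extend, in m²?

A ≈ 2.28 × 10^8 m²

ΔV = 0.919 km³ = 9.19 × 10^8 m³
A = ΔV / (Sy × Δh) = 9.19 × 10^8 / (0.31 × 13) = 2.28 × 10^8 m²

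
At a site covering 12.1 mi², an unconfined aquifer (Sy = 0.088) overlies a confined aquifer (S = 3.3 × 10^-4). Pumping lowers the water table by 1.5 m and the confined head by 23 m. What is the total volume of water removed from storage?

A = 12.1 mi² = 3.134 × 10^7 m²
Unconfined: ΔV_u = Sy × A × Δh_u = 0.088 × 3.134 × 10^7 × 1.5 = 4.137 × 10^6 m³
Confined: ΔV_c = S × A × Δh_c = 3.3 × 10^-4 × 3.134 × 10^7 × 23 = 2.379 × 10^5 m³
Total ΔV = 4.137 × 10^6 + 2.379 × 10^5 = 4.375 × 10^6 m³

ΔV ≈ 4.37 × 10^6 m³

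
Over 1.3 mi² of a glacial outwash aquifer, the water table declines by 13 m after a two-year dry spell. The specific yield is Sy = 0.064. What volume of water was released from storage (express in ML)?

A = 1.3 mi² = 3.367 × 10^6 m²
ΔV = Sy × A × Δh = 0.064 × 3.367 × 10^6 m² × 13 m = 2.801 × 10^6 m³
ΔV = 2.801 × 10^6 m³ = 2801 ML

ΔV ≈ 2800 ML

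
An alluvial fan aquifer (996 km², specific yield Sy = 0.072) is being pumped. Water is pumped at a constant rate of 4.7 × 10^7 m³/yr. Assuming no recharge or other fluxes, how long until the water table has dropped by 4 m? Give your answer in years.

t ≈ 6.1 years

A = 996 km² = 9.96 × 10^8 m²
ΔV = Sy × A × Δh = 0.072 × 9.96 × 10^8 × 4 = 2.868 × 10^8 m³
Q = 4.7 × 10^7 m³/yr = 1.288 × 10^5 m³/d
t = ΔV / Q = 2.868 × 10^8 m³ / 1.288 × 10^5 m³/d = 2228 d
t = 2228 d ≈ 6.103 years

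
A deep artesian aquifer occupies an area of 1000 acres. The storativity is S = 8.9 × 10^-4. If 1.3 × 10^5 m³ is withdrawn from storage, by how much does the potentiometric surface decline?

A = 1000 acres = 4.047 × 10^6 m²
Δh = ΔV / (S × A) = 1.3 × 10^5 m³ / (8.9 × 10^-4 × 4.047 × 10^6 m²) = 36.09 m

Δh ≈ 36.1 m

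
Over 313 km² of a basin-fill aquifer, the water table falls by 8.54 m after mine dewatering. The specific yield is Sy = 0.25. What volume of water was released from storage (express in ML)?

ΔV ≈ 6.68 × 10^5 ML

A = 313 km² = 3.13 × 10^8 m²
ΔV = Sy × A × Δh = 0.25 × 3.13 × 10^8 m² × 8.54 m = 6.683 × 10^8 m³
ΔV = 6.683 × 10^8 m³ = 6.683 × 10^5 ML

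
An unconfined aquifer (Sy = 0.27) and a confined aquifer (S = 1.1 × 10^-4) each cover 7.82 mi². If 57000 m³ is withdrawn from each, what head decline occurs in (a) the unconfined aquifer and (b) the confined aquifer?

Δh_u ≈ 0.0104 m; Δh_c ≈ 25.6 m

A = 7.82 mi² = 2.025 × 10^7 m²
Unconfined: Δh_u = ΔV/(Sy·A) = 57000/(0.27 × 2.025 × 10^7) = 0.01042 m
Confined: Δh_c = ΔV/(S·A) = 57000/(1.1 × 10^-4 × 2.025 × 10^7) = 25.58 m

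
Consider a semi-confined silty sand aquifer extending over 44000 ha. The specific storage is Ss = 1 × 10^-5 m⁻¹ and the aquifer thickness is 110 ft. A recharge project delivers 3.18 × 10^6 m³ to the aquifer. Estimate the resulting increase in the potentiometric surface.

b = 110 ft = 33.53 m
S = Ss × b = 1 × 10^-5 m⁻¹ × 33.53 m = 3.353 × 10^-4
A = 44000 ha = 4.4 × 10^8 m²
Δh = ΔV / (S × A) = 3.18 × 10^6 m³ / (3.353 × 10^-4 × 4.4 × 10^8 m²) = 21.56 m

Δh ≈ 21.6 m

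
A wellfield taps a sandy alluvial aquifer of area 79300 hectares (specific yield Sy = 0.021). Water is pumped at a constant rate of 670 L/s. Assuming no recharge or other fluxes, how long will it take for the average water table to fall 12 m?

t ≈ 3450 days

A = 79300 hectares = 7.93 × 10^8 m²
ΔV = Sy × A × Δh = 0.021 × 7.93 × 10^8 × 12 = 1.998 × 10^8 m³
Q = 670 L/s = 57890 m³/d
t = ΔV / Q = 1.998 × 10^8 m³ / 57890 m³/d = 3452 d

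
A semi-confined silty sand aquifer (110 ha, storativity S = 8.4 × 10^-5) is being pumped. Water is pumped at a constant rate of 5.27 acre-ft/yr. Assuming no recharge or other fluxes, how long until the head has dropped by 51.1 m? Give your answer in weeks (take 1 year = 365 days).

A = 110 ha = 1.1 × 10^6 m²
ΔV = S × A × Δh = 8.4 × 10^-5 × 1.1 × 10^6 × 51.1 = 4722 m³
Q = 5.27 acre-ft/yr = 17.81 m³/d
t = ΔV / Q = 4722 m³ / 17.81 m³/d = 265.1 d
t = 265.1 d ≈ 37.87 weeks

t ≈ 37.9 weeks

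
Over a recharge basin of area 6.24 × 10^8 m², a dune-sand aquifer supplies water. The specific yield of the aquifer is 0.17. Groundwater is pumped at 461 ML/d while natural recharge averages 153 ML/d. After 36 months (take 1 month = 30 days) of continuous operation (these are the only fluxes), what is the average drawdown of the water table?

Δh ≈ 3.14 m

Net abstraction = 461 − 153 = 308 ML/d
Q_net = 308 ML/d = 3.08 × 10^5 m³/d
t = 36 months = 1080 d
ΔV = Q × t = 3.08 × 10^5 m³/d × 1080 d = 3.326 × 10^8 m³
Δh = ΔV / (Sy × A) = 3.326 × 10^8 / (0.17 × 6.24 × 10^8) = 3.136 m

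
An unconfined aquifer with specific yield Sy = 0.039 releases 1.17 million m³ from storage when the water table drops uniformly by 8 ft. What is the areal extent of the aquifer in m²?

A ≈ 1.23 × 10^7 m²

Δh = 8 ft = 2.438 m
ΔV = 1.17 million m³ = 1.17 × 10^6 m³
A = ΔV / (Sy × Δh) = 1.17 × 10^6 / (0.039 × 2.438) = 1.23 × 10^7 m²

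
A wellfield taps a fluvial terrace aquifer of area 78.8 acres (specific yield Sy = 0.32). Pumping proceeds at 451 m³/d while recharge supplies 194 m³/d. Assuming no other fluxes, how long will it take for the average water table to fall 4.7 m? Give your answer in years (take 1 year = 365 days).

A = 78.8 acres = 3.189 × 10^5 m²
ΔV = Sy × A × Δh = 0.32 × 3.189 × 10^5 × 4.7 = 4.796 × 10^5 m³
Net withdrawal = 451 − 194 = 257 m³/d
t = ΔV / Q = 4.796 × 10^5 m³ / 257 m³/d = 1866 d
t = 1866 d ≈ 5.113 years

t ≈ 5.11 years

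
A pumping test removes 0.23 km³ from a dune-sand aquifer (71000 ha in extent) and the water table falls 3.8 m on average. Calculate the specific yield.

Sy ≈ 0.085

A = 71000 ha = 7.1 × 10^8 m²
ΔV = 0.23 km³ = 2.3 × 10^8 m³
Sy = ΔV / (A × Δh) = 2.3 × 10^8 m³ / (7.1 × 10^8 m² × 3.8 m) = 0.08525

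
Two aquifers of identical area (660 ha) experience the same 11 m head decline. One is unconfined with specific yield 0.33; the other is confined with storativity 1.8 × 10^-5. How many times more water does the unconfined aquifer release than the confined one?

ΔV_u / ΔV_c ≈ 18300

A = 660 ha = 6.6 × 10^6 m²
Unconfined: ΔV_u = Sy × A × Δh = 0.33 × 6.6 × 10^6 × 11 = 2.396 × 10^7 m³
Confined: ΔV_c = S × A × Δh = 1.8 × 10^-5 × 6.6 × 10^6 × 11 = 1307 m³
Ratio = ΔV_u / ΔV_c = Sy / S = 0.33 / 1.8 × 10^-5 = 18330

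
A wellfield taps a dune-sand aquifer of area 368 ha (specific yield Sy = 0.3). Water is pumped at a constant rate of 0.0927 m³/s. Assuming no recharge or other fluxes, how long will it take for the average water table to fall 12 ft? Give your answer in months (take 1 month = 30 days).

t ≈ 16.8 months

A = 368 ha = 3.68 × 10^6 m²
Δh = 12 ft = 3.658 m
ΔV = Sy × A × Δh = 0.3 × 3.68 × 10^6 × 3.658 = 4.038 × 10^6 m³
Q = 0.0927 m³/s = 8009 m³/d
t = ΔV / Q = 4.038 × 10^6 m³ / 8009 m³/d = 504.2 d
t = 504.2 d ≈ 16.81 months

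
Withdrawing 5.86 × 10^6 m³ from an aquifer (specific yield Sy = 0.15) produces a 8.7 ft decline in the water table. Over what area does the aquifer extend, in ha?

Δh = 8.7 ft = 2.652 m
A = ΔV / (Sy × Δh) = 5.86 × 10^6 / (0.15 × 2.652) = 1.473 × 10^7 m²
A = 1.473 × 10^7 m² = 1473 ha

A ≈ 1470 ha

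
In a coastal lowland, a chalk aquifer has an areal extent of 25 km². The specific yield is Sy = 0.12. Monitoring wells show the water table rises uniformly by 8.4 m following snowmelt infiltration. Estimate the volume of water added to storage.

A = 25 km² = 2.5 × 10^7 m²
ΔV = Sy × A × Δh = 0.12 × 2.5 × 10^7 m² × 8.4 m = 2.52 × 10^7 m³

ΔV ≈ 2.52 × 10^7 m³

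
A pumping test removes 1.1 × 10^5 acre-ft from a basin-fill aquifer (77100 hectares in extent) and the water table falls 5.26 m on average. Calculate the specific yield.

A = 77100 hectares = 7.71 × 10^8 m²
ΔV = 1.1 × 10^5 acre-ft = 1.357 × 10^8 m³
Sy = ΔV / (A × Δh) = 1.357 × 10^8 m³ / (7.71 × 10^8 m² × 5.26 m) = 0.03346

Sy ≈ 0.033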